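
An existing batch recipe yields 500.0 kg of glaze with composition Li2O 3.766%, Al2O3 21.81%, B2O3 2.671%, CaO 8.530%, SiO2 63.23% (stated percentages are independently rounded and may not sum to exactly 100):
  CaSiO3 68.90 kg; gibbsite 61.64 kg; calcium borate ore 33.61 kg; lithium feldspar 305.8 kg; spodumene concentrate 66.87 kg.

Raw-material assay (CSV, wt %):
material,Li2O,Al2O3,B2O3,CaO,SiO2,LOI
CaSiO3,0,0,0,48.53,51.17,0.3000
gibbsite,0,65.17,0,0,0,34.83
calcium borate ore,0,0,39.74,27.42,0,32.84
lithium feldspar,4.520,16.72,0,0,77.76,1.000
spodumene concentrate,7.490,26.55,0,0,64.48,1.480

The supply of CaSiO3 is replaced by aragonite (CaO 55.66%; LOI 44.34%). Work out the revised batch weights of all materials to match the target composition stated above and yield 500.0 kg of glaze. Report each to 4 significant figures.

Revised batch per 500.0 kg glaze:
  aragonite: 60.07 kg
  gibbsite: 60.67 kg
  calcium borate ore: 33.61 kg
  lithium feldspar: 396.5 kg
  spodumene concentrate: 12.11 kg
Total batch = 563.0 kg; LOI loss = 62.95 kg

Intermediates are printed, with 4-significant-digit rounding, on the page — all internal work carries full float precision through every step — exactly one rounding is applied to every reported result — the derived quantities, which include yield, five oxide percentages, LOI, totals, net glass mass, are rebuilt at full precision, exactly as printed in either problem or answer, starting from the weights for 500.0 kg of glass.
Oxide mass targets, per 500.0 kg glaze:
  Li2O: 3.766% × 500.0 = 18.83 kg
  Al2O3: 21.81% × 500.0 = 109.0 kg
  B2O3: 2.671% × 500.0 = 13.36 kg
  CaO: 8.530% × 500.0 = 42.65 kg
  SiO2: 63.23% × 500.0 = 316.2 kg
Mass-balance tally per oxide from the weights as reported, versus the basis set out (oxide sums agree with the targets inside rounding margins):
  Li2O: 396.5·0.04520 + 12.11·0.07490 = 18.83 kg (target 18.83 kg)
  Al2O3: 60.67·0.6517 + 396.5·0.1672 + 12.11·0.2655 = 109.0 kg (target 109.0 kg)
  B2O3: 33.61·0.3974 = 13.36 kg (target 13.36 kg)
  CaO: 60.07·0.5566 + 33.61·0.2742 = 42.65 kg (target 42.65 kg)
  SiO2: 396.5·0.7776 + 12.11·0.6448 = 316.1 kg (target 316.2 kg)
Glass mass check: total batch − LOI = 500.0 kg (targets for the oxides total 500.0 kg; against the stated basis, 500.0 kg — deltas are rounding alone).
Whole-batch sum: Σ batch = 563.0 kg; LOI loss = Σ batch·LOI = 62.95 kg; the yield ratio, glass ÷ batch: 88.82%.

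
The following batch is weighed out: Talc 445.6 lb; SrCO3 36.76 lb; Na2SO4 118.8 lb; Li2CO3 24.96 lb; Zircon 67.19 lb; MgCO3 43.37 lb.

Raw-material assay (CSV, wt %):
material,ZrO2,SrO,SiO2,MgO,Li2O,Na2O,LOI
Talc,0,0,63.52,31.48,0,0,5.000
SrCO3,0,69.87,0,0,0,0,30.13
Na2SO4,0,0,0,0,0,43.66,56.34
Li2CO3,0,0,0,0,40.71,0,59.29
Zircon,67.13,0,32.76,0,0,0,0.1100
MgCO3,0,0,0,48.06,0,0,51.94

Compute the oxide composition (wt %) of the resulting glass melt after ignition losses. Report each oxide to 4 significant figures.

In-progress results appear, with 4-significant-digit rounding, as written. The working math maintains exact precision in every operation — exactly one rounding is applied to every reported result; derived quantities (six oxide percentages, net glass mass, totals, LOI, yield) are recomputed in exact precision from the batch weights at 599.0 lb of glass, precisely as stated by the problem or the answer.
Delivered oxide masses:
  ZrO2: 67.19·0.6713 = 45.10 lb
  SrO: 36.76·0.6987 = 25.68 lb
  SiO2: 445.6·0.6352 + 67.19·0.3276 = 305.1 lb
  MgO: 445.6·0.3148 + 43.37·0.4806 = 161.1 lb
  Li2O: 24.96·0.4071 = 10.16 lb
  Na2O: 118.8·0.4366 = 51.87 lb
LOI: 445.6·0.05000 + 36.76·0.3013 + 118.8·0.5634 + 24.96·0.5929 + 67.19·0.001100 + 43.37·0.5194 = 137.7 lb
The glass mass, total less LOI, = 736.7 − 137.7 = 599.0 lb (= the summed oxide contributions)
wt % = oxide mass / glass mass × 100

Glass mass = 599.0 lb (batch 736.7 − LOI 137.7).
Composition: ZrO2 7.530%, SrO 4.288%, SiO2 50.93%, MgO 26.90%, Li2O 1.696%, Na2O 8.659%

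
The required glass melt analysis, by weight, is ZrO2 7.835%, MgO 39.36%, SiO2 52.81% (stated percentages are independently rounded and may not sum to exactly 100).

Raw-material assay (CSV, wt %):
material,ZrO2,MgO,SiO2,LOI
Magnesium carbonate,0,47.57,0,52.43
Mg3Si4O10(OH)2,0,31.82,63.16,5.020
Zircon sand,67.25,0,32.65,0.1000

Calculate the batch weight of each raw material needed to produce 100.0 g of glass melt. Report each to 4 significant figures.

Batch per 100.0 g glass melt:
  Magnesium carbonate: 30.84 g
  Mg3Si4O10(OH)2: 77.59 g
  Zircon sand: 11.65 g
Total batch = 120.1 g; LOI loss = 20.08 g; yield = 83.28%

The whole derivation holds full float precision in all steps — intermediates are displayed, rounded to 4 significant digits, in the printout — exactly one rounding goes into every reported figure. All derived quantities are carried from the batch weights at 100.0 g of glass at exact precision (LOI, totals, net glass mass, the three compositions, yield) as set out in the question or the answer.
Target masses of each oxide per 100.0 g glass melt:
  ZrO2: 7.835% × 100.0 = 7.835 g
  MgO: 39.36% × 100.0 = 39.36 g
  SiO2: 52.81% × 100.0 = 52.81 g
A balance pass over the oxides, using the reported weights, versus the basis set out (each sum matches its target mass once rounding is allowed for):
  ZrO2: 11.65·0.6725 = 7.835 g (target 7.835 g)
  MgO: 30.84·0.4757 + 77.59·0.3182 = 39.36 g (target 39.36 g)
  SiO2: 77.59·0.6316 + 11.65·0.3265 = 52.81 g (target 52.81 g)
Mass balance on the glass: Σ batch − LOI loss = 100.0 g (per-oxide target masses sum to 100.0 g; with the basis standing at 100.0 g — deltas are rounding alone).
Total batch = Σ batch = 120.1 g; ignition loss, Σ(batch × LOI) = 20.08 g; yield: glass divided by total = 83.28%.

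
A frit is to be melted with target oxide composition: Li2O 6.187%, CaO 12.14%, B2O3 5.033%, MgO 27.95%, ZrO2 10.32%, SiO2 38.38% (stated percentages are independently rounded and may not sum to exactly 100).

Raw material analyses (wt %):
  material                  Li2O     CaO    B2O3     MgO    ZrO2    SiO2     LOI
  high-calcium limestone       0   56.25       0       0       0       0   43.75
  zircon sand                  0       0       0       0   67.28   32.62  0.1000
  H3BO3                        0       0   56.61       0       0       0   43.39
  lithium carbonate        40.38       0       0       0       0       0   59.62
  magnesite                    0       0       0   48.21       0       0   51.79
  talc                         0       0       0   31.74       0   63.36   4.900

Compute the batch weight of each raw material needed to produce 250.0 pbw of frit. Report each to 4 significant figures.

Full precision is kept end to end; the intermediate values appear with 4-significant-digit rounding between the steps; every reported result carries a single rounding; derived quantities are carried from the batch weights per 250.0 pbw of glass in full precision (ignition loss, totals, net glass mass, the yield, the six compositions), as written in the problem or the answer.
Target oxide masses per 250.0 pbw frit:
  Li2O: 6.187% × 250.0 = 15.47 pbw
  CaO: 12.14% × 250.0 = 30.35 pbw
  B2O3: 5.033% × 250.0 = 12.58 pbw
  MgO: 27.95% × 250.0 = 69.88 pbw
  ZrO2: 10.32% × 250.0 = 25.80 pbw
  SiO2: 38.38% × 250.0 = 95.95 pbw
Per-oxide balance check with the batch weights as given, per the basis as stated (sums match the target masses up to rounding of the answer):
  Li2O: 38.30·0.4038 = 15.47 pbw (target 15.47 pbw)
  CaO: 53.96·0.5625 = 30.35 pbw (target 30.35 pbw)
  B2O3: 22.23·0.5661 = 12.58 pbw (target 12.58 pbw)
  MgO: 58.24·0.4821 + 131.7·0.3174 = 69.88 pbw (target 69.88 pbw)
  ZrO2: 38.35·0.6728 = 25.80 pbw (target 25.80 pbw)
  SiO2: 38.35·0.3262 + 131.7·0.6336 = 95.95 pbw (target 95.95 pbw)
Auditing the glass mass value: Σ batch − LOI loss = 250.0 pbw (per-oxide target masses sum to 250.0 pbw; against the stated basis, 250.0 pbw — rounding explains the deltas).
Total batch = Σ batch = 342.8 pbw; Σ batch·LOI gives LOI loss = 92.74 pbw; yield, glass over the total, = 72.94%.

Batch per 250.0 pbw frit:
  high-calcium limestone: 53.96 pbw
  zircon sand: 38.35 pbw
  H3BO3: 22.23 pbw
  lithium carbonate: 38.30 pbw
  magnesite: 58.24 pbw
  talc: 131.7 pbw
Total batch = 342.8 pbw; LOI loss = 92.74 pbw; yield = 72.94%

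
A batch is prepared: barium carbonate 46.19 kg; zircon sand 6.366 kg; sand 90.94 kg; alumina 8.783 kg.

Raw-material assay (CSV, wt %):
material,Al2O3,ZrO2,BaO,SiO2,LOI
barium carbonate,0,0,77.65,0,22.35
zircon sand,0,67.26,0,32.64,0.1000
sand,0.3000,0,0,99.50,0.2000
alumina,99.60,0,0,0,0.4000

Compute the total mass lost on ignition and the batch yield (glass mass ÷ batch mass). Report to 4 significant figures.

Each numeric step maintains full float precision at every stage. Working values are printed, with 4-significant-figure rounding, across the worked steps. Exactly one rounding goes into every reported value — derived quantities, which include LOI, the four compositions, glass mass, totals, the yield, are re-derived at full float precision, exactly as shown in either problem or answer, from the weighed amounts at 141.7 kg of glass.
Each material's LOI contribution:
  barium carbonate: 46.19 × 0.2235 = 10.32 kg
  zircon sand: 6.366 × 0.001000 = 0.006366 kg
  sand: 90.94 × 0.002000 = 0.1819 kg
  alumina: 8.783 × 0.004000 = 0.03513 kg
Total LOI = 10.55 kg
Glass = batch − LOI = 152.3 − 10.55 = 141.7 kg

LOI loss = 10.55 kg; glass = 141.7 kg; yield = 93.07%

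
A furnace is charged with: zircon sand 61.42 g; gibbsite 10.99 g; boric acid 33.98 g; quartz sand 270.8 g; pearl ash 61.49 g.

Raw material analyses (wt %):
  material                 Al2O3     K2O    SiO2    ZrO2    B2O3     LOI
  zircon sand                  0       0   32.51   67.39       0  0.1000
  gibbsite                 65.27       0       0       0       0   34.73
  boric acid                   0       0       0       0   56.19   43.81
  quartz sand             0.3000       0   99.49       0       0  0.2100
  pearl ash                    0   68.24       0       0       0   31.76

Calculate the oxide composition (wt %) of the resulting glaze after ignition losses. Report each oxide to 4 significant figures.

Intermediates are displayed rounded off to 4 significant digits at each printed step — the whole derivation runs at exact precision at each step — each reported value is rounded once only — all derived quantities (yield, glass mass, totals, ignition loss, the five compositions) are recomputed in full float precision from the weighed amounts on 399.8 g of glass, as written in the problem or the answer.
Mass of each oxide from the mix:
  Al2O3: 10.99·0.6527 + 270.8·0.003000 = 7.986 g
  K2O: 61.49·0.6824 = 41.96 g
  SiO2: 61.42·0.3251 + 270.8·0.9949 = 289.4 g
  ZrO2: 61.42·0.6739 = 41.39 g
  B2O3: 33.98·0.5619 = 19.09 g
LOI: 61.42·0.001000 + 10.99·0.3473 + 33.98·0.4381 + 270.8·0.002100 + 61.49·0.3176 = 38.86 g
Glass mass = batch − LOI = 438.7 − 38.86 = 399.8 g (consistent with Σ oxide mass)
wt % = oxide mass / glass mass × 100

Glass mass = 399.8 g (batch 438.7 − LOI 38.86).
Composition: Al2O3 1.997%, K2O 10.49%, SiO2 72.38%, ZrO2 10.35%, B2O3 4.776%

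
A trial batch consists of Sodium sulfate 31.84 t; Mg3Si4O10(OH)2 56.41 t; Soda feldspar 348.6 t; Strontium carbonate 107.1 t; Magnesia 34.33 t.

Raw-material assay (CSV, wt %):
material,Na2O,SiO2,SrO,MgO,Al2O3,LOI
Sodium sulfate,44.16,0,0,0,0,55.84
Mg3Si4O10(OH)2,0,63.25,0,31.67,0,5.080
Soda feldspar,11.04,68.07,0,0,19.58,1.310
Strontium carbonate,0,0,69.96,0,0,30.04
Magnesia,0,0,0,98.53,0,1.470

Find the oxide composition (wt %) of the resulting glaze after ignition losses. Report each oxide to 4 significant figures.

Values along the way are displayed with 4-significant-figure rounding when written out; all internal work holds full precision through the solve. Each reported value takes just one rounding. All derived quantities are recomputed using the weight values per 520.4 t of glass at full precision (yield, net glass mass, the totals, five oxide percentages, LOI), as written in either problem or answer.
Oxide masses out of the charge:
  Na2O: 31.84·0.4416 + 348.6·0.1104 = 52.55 t
  SiO2: 56.41·0.6325 + 348.6·0.6807 = 273.0 t
  SrO: 107.1·0.6996 = 74.93 t
  MgO: 56.41·0.3167 + 34.33·0.9853 = 51.69 t
  Al2O3: 348.6·0.1958 = 68.26 t
LOI: 31.84·0.5584 + 56.41·0.05080 + 348.6·0.01310 + 107.1·0.3004 + 34.33·0.01470 = 57.89 t
batch − LOI leaves glass = 578.3 − 57.89 = 520.4 t (= Σ oxide masses)
wt %: oxide over glass, times 100

Glass mass = 520.4 t (batch 578.3 − LOI 57.89).
Composition: Na2O 10.10%, SiO2 52.46%, SrO 14.40%, MgO 9.933%, Al2O3 13.12%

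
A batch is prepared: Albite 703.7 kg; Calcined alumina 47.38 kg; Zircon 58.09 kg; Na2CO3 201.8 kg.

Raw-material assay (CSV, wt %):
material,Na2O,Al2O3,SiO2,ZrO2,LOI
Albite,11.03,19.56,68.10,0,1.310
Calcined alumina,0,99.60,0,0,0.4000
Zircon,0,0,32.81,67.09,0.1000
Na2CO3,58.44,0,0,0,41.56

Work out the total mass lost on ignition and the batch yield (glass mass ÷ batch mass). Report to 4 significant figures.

The intermediate values appear rounded to four significant digits. All internal work carries full float precision end to end; exactly one rounding is applied to every reported result — derived quantities are recomputed from the weighed amounts at 917.6 kg of glass at full float precision (the totals, the four compositions, ignition loss, the yield, net glass mass) precisely as stated by the problem or answer text.
LOI of each material in turn:
  Albite: 703.7 × 0.01310 = 9.218 kg
  Calcined alumina: 47.38 × 0.004000 = 0.1895 kg
  Zircon: 58.09 × 0.001000 = 0.05809 kg
  Na2CO3: 201.8 × 0.4156 = 83.87 kg
Total LOI = 93.33 kg
Glass = batch − LOI = 1011 − 93.33 = 917.6 kg

LOI loss = 93.33 kg; glass = 917.6 kg; yield = 90.77%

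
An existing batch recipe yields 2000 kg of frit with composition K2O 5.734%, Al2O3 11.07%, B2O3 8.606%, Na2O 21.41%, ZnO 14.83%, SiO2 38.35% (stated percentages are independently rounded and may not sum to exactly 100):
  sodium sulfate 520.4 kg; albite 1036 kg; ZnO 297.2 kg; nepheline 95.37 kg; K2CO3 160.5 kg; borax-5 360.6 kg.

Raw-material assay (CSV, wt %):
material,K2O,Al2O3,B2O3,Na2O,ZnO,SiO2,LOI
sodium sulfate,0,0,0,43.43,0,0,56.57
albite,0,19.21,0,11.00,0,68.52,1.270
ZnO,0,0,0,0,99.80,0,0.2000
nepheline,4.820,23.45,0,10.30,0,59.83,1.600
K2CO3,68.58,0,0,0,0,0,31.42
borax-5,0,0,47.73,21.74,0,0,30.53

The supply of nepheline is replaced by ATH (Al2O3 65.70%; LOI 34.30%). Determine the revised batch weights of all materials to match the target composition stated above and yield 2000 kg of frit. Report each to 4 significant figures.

Revised batch per 2000 kg frit:
  sodium sulfate: 521.9 kg
  albite: 1119 kg
  ZnO: 297.2 kg
  ATH: 9.691 kg
  K2CO3: 167.2 kg
  borax-5: 360.6 kg
Total batch = 2476 kg; LOI loss = 476.0 kg

All arithmetic carries full float precision through the solve — working values are printed, with 4-significant-digit rounding, on the page — each reported value is rounded a single time; derived quantities are re-derived from the weighed amounts on 2000 kg of glass at full float precision (the six compositions, glass mass, yield, ignition loss, totals) precisely as stated by the problem or answer text.
Target oxide masses per 2000 kg frit:
  K2O: 5.734% × 2000 = 114.7 kg
  Al2O3: 11.07% × 2000 = 221.4 kg
  B2O3: 8.606% × 2000 = 172.1 kg
  Na2O: 21.41% × 2000 = 428.2 kg
  ZnO: 14.83% × 2000 = 296.6 kg
  SiO2: 38.35% × 2000 = 767.0 kg
Per-oxide balance check from the weights as reported, on the stated basis (every target is met by its sum modulo rounding of the values):
  K2O: 167.2·0.6858 = 114.7 kg (target 114.7 kg)
  Al2O3: 1119·0.1921 + 9.691·0.6570 = 221.3 kg (target 221.4 kg)
  B2O3: 360.6·0.4773 = 172.1 kg (target 172.1 kg)
  Na2O: 521.9·0.4343 + 1119·0.1100 + 360.6·0.2174 = 428.1 kg (target 428.2 kg)
  ZnO: 297.2·0.9980 = 296.6 kg (target 296.6 kg)
  SiO2: 1119·0.6852 = 766.7 kg (target 767.0 kg)
Mass balance on the glass: total charge less LOI = 2000 kg (the targets, summed, come to 2000 kg; against the stated basis, 2000 kg — gaps are rounding artifacts).
Total batch = Σ batch = 2476 kg; LOI removed, Σ of batch·LOI: 476.0 kg; yield = glass ÷ total batch = 80.77%.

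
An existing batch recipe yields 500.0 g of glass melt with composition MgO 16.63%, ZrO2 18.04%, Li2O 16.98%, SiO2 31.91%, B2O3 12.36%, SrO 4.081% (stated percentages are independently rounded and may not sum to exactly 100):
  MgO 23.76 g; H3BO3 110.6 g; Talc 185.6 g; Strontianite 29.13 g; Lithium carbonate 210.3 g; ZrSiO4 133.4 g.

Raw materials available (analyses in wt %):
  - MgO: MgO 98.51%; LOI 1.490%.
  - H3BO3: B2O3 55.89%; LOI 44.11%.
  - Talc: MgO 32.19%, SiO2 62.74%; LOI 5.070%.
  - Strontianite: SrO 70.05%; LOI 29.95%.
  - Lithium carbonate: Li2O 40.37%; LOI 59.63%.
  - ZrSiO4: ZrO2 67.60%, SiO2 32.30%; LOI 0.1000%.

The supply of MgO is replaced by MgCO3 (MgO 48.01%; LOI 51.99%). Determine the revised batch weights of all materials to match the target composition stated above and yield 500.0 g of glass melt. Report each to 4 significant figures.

Revised batch per 500.0 g glass melt:
  MgCO3: 48.74 g
  H3BO3: 110.6 g
  Talc: 185.6 g
  Strontianite: 29.13 g
  Lithium carbonate: 210.3 g
  ZrSiO4: 133.4 g
Total batch = 717.8 g; LOI loss = 217.8 g

Intermediates appear with 4-significant-figure rounding within the worked lines; full float precision is kept from first step to last; every reported result undergoes a single rounding — all derived quantities are computed from the weighed amounts at 500.0 g of glass in full float precision (glass mass, the totals, six oxide percentages, ignition loss, yield) as set out in problem or answer.
Target masses of each oxide per 500.0 g glass melt:
  MgO: 16.63% × 500.0 = 83.15 g
  ZrO2: 18.04% × 500.0 = 90.20 g
  Li2O: 16.98% × 500.0 = 84.90 g
  SiO2: 31.91% × 500.0 = 159.6 g
  B2O3: 12.36% × 500.0 = 61.80 g
  SrO: 4.081% × 500.0 = 20.40 g
Checking each oxide sum given the weights on record, relative to the basis at hand (delivered sums recover each target inside rounding margins):
  MgO: 48.74·0.4801 + 185.6·0.3219 = 83.14 g (target 83.15 g)
  ZrO2: 133.4·0.6760 = 90.18 g (target 90.20 g)
  Li2O: 210.3·0.4037 = 84.90 g (target 84.90 g)
  SiO2: 185.6·0.6274 + 133.4·0.3230 = 159.5 g (target 159.6 g)
  B2O3: 110.6·0.5589 = 61.81 g (target 61.80 g)
  SrO: 29.13·0.7005 = 20.41 g (target 20.40 g)
Glass-mass sanity pass: total charge less LOI = 500.0 g (per-oxide target masses sum to 500.0 g; basis as stated: 500.0 g — deltas are rounding alone).
Batch grand total — Σ batch = 717.8 g; loss to ignition Σ batch·LOI = 217.8 g; yield = glass ÷ total batch = 69.66%.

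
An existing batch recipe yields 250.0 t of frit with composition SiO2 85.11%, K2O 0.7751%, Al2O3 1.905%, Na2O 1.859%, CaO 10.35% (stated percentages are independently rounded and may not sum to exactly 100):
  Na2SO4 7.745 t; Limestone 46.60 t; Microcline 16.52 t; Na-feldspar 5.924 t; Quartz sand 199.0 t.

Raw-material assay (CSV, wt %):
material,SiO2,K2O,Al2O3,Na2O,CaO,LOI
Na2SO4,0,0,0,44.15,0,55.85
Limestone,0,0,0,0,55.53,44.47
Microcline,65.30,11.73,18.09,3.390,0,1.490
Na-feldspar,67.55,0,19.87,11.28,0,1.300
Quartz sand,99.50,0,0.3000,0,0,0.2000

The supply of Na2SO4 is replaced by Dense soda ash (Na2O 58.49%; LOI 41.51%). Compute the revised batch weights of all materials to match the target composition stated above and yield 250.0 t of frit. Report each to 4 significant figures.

Revised batch per 250.0 t frit:
  Dense soda ash: 5.846 t
  Limestone: 46.60 t
  Microcline: 16.52 t
  Na-feldspar: 5.924 t
  Quartz sand: 199.0 t
Total batch = 273.9 t; LOI loss = 23.87 t

Intermediates are displayed rounded off to 4 significant digits within the worked lines — the working math runs at exact precision end to end; exactly one rounding lands on every reported number. The derived quantities (totals, five oxide percentages, glass mass, ignition loss, the yield) are re-derived in full float precision starting from the weights for 250.0 t of glass, exactly as printed in the question or the answer.
Target oxide masses per 250.0 t frit:
  SiO2: 85.11% × 250.0 = 212.8 t
  K2O: 0.7751% × 250.0 = 1.938 t
  Al2O3: 1.905% × 250.0 = 4.762 t
  Na2O: 1.859% × 250.0 = 4.648 t
  CaO: 10.35% × 250.0 = 25.88 t
A balance pass over the oxides, on the weights just shown, at the basis given (delivered sums recover each target modulo rounding of the values):
  SiO2: 16.52·0.6530 + 5.924·0.6755 + 199.0·0.9950 = 212.8 t (target 212.8 t)
  K2O: 16.52·0.1173 = 1.938 t (target 1.938 t)
  Al2O3: 16.52·0.1809 + 5.924·0.1987 + 199.0·0.003000 = 4.763 t (target 4.762 t)
  Na2O: 5.846·0.5849 + 16.52·0.03390 + 5.924·0.1128 = 4.648 t (target 4.648 t)
  CaO: 46.60·0.5553 = 25.88 t (target 25.88 t)
Auditing the glass mass value: total charge less LOI = 250.0 t (the targets, summed, come to 250.0 t; the stated basis being 250.0 t — any gap is answer rounding).
Adding the batch up: Σ batch = 273.9 t; loss to ignition Σ batch·LOI = 23.87 t; glass ÷ batch gives a yield of 91.28%.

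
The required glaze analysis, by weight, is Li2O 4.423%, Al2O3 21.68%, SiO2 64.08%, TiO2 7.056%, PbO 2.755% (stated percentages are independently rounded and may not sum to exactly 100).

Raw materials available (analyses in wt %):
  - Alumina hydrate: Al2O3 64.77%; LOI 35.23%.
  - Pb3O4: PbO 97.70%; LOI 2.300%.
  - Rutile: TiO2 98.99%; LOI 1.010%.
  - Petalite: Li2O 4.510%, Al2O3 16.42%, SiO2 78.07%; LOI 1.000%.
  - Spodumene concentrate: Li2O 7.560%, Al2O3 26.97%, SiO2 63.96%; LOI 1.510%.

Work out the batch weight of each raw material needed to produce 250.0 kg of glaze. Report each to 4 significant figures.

Batch per 250.0 kg glaze:
  Alumina hydrate: 21.92 kg
  Pb3O4: 7.050 kg
  Rutile: 17.82 kg
  Petalite: 167.0 kg
  Spodumene concentrate: 46.65 kg
Total batch = 260.4 kg; LOI loss = 10.44 kg; yield = 95.99%

Every computation carries full precision at each step. Intermediates appear (rounded to 4 significant figures) within the worked lines — each reported value carries a single rounding — the derived quantities, including totals, LOI, yield, the five compositions, glass mass, are recomputed from the weighed amounts per 250.0 kg of glass in full float precision as they appear in either problem or answer.
Target masses of each oxide per 250.0 kg glaze:
  Li2O: 4.423% × 250.0 = 11.06 kg
  Al2O3: 21.68% × 250.0 = 54.20 kg
  SiO2: 64.08% × 250.0 = 160.2 kg
  TiO2: 7.056% × 250.0 = 17.64 kg
  PbO: 2.755% × 250.0 = 6.888 kg
Balance tally, oxide-wise, given the weights on record, under the basis named above (each sum matches its target mass within answer rounding):
  Li2O: 167.0·0.04510 + 46.65·0.07560 = 11.06 kg (target 11.06 kg)
  Al2O3: 21.92·0.6477 + 167.0·0.1642 + 46.65·0.2697 = 54.20 kg (target 54.20 kg)
  SiO2: 167.0·0.7807 + 46.65·0.6396 = 160.2 kg (target 160.2 kg)
  TiO2: 17.82·0.9899 = 17.64 kg (target 17.64 kg)
  PbO: 7.050·0.9770 = 6.888 kg (target 6.888 kg)
Glass-mass closure: total batch − LOI = 250.0 kg (the targets, summed, come to 250.0 kg; against the stated basis, 250.0 kg — differing by rounding only).
Adding the batch up: Σ batch = 260.4 kg; the LOI term Σ batch·LOI equals 10.44 kg; as yield: glass ÷ batch → 95.99%.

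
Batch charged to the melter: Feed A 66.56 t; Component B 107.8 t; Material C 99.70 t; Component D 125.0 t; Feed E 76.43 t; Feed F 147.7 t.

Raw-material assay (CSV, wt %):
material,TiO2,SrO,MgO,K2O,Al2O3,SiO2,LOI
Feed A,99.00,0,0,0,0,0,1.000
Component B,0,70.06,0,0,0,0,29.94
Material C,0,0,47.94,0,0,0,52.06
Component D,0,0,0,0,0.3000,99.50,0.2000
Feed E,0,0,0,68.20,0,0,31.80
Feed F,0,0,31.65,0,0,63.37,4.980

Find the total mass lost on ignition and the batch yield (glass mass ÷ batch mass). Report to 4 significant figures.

The intermediate values are displayed (rounded to 4 significant figures) across the worked steps; the working math carries full float precision at every stage — a single rounding finalizes every reported number; derived quantities (six oxide percentages, ignition loss, totals, the yield, net glass mass) are recomputed at full float precision starting from the weights for 506.4 t of glass exactly as printed in problem or answer.
Material-by-material LOI:
  Feed A: 66.56 × 0.01000 = 0.6656 t
  Component B: 107.8 × 0.2994 = 32.28 t
  Material C: 99.70 × 0.5206 = 51.90 t
  Component D: 125.0 × 0.002000 = 0.2500 t
  Feed E: 76.43 × 0.3180 = 24.30 t
  Feed F: 147.7 × 0.04980 = 7.355 t
Total LOI = 116.8 t
Glass = batch − LOI = 623.2 − 116.8 = 506.4 t

LOI loss = 116.8 t; glass = 506.4 t; yield = 81.26%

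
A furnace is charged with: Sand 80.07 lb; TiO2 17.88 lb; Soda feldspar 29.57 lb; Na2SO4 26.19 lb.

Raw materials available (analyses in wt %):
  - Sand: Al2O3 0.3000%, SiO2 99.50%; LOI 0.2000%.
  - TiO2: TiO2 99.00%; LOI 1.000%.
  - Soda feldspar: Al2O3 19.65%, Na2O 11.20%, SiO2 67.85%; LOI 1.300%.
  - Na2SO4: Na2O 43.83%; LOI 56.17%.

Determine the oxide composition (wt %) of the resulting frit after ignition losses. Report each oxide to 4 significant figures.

Working values are printed rounded to 4 significant digits alongside each step — all internal work maintains full float precision end to end. A single rounding produces every reported figure — the derived quantities are rebuilt in full float precision (glass mass, ignition loss, totals, the four compositions, yield) from the weighed amounts at 138.3 lb of glass as quoted within the problem or answer text.
Per-oxide mass from batch:
  Al2O3: 80.07·0.003000 + 29.57·0.1965 = 6.051 lb
  Na2O: 29.57·0.1120 + 26.19·0.4383 = 14.79 lb
  SiO2: 80.07·0.9950 + 29.57·0.6785 = 99.73 lb
  TiO2: 17.88·0.9900 = 17.70 lb
LOI: 80.07·0.002000 + 17.88·0.01000 + 29.57·0.01300 + 26.19·0.5617 = 15.43 lb
Glass mass = batch − LOI = 153.7 − 15.43 = 138.3 lb (the oxide masses sum to this)
each oxide over glass, ×100, is wt %

Glass mass = 138.3 lb (batch 153.7 − LOI 15.43).
Composition: Al2O3 4.376%, Na2O 10.70%, SiO2 72.13%, TiO2 12.80%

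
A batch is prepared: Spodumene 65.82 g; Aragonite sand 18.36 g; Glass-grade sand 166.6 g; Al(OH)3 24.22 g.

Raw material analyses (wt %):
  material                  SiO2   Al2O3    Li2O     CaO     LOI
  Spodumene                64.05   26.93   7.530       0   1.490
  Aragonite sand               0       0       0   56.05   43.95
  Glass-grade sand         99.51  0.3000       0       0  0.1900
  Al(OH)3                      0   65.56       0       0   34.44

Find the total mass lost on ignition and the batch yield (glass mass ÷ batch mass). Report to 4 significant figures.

Mid-chain values appear (rounded to 4 significant figures) at each printed step — the whole derivation runs at full precision all the way through — a single rounding completes each reported number; derived quantities, including the totals, the yield, the four compositions, net glass mass, LOI, are recomputed starting from the weights at 257.3 g of glass in full precision, exactly as printed in question or answer.
Material-by-material LOI:
  Spodumene: 65.82 × 0.01490 = 0.9807 g
  Aragonite sand: 18.36 × 0.4395 = 8.069 g
  Glass-grade sand: 166.6 × 0.001900 = 0.3165 g
  Al(OH)3: 24.22 × 0.3444 = 8.341 g
Total LOI = 17.71 g
Glass = batch − LOI = 275.0 − 17.71 = 257.3 g

LOI loss = 17.71 g; glass = 257.3 g; yield = 93.56%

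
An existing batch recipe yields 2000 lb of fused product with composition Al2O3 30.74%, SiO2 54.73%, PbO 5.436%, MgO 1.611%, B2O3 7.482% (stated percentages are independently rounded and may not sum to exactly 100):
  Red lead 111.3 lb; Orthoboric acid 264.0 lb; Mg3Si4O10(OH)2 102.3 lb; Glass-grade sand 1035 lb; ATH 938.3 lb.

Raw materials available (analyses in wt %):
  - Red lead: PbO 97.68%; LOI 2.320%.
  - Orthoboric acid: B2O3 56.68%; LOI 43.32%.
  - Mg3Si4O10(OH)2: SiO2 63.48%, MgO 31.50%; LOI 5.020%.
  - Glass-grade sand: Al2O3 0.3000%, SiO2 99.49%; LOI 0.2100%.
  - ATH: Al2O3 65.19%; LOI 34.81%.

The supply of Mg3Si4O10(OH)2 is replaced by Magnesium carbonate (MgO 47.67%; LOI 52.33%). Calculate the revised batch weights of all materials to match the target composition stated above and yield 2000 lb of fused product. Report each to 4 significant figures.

Revised batch per 2000 lb fused product:
  Red lead: 111.3 lb
  Orthoboric acid: 264.0 lb
  Magnesium carbonate: 67.59 lb
  Glass-grade sand: 1100 lb
  ATH: 938.0 lb
Total batch = 2481 lb; LOI loss = 481.1 lb

Intermediates appear (rounded to 4 significant figures) within the worked lines. Exact precision is kept all the way through — each reported figure undergoes a single rounding — derived quantities (net glass mass, LOI, five oxide percentages, yield, totals) are computed from the batch weights on 2000 lb of glass at full precision exactly as printed in problem or answer.
Target masses of each oxide per 2000 lb fused product:
  Al2O3: 30.74% × 2000 = 614.8 lb
  SiO2: 54.73% × 2000 = 1095 lb
  PbO: 5.436% × 2000 = 108.7 lb
  MgO: 1.611% × 2000 = 32.22 lb
  B2O3: 7.482% × 2000 = 149.6 lb
Oxide-by-oxide audit with the batch weights as given, per the basis as stated (delivered sums recover each target net of answer rounding effects):
  Al2O3: 1100·0.003000 + 938.0·0.6519 = 614.8 lb (target 614.8 lb)
  SiO2: 1100·0.9949 = 1094 lb (target 1095 lb)
  PbO: 111.3·0.9768 = 108.7 lb (target 108.7 lb)
  MgO: 67.59·0.4767 = 32.22 lb (target 32.22 lb)
  B2O3: 264.0·0.5668 = 149.6 lb (target 149.6 lb)
Consistency of the glass mass: net batch after ignition = 2000 lb (per-oxide target masses sum to 2000 lb; against the stated basis, 2000 lb — any gap is answer rounding).
Batch total: Σ batch = 2481 lb; LOI loss = Σ batch·LOI = 481.1 lb; yield = glass ÷ total batch = 80.61%.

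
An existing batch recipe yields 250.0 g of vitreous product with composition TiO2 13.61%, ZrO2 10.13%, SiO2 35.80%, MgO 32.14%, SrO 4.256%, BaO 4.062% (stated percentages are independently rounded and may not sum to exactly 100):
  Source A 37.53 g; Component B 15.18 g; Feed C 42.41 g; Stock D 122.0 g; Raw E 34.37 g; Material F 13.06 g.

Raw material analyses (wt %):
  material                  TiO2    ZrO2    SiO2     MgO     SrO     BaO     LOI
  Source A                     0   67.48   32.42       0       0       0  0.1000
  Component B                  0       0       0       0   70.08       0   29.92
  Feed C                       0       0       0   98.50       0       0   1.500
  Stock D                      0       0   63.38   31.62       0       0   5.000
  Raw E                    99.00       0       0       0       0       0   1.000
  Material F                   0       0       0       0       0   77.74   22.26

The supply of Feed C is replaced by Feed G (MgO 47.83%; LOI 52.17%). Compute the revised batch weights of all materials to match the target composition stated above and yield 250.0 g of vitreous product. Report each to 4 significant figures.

All arithmetic maintains full float precision from start to finish. Mid-chain values are shown rounded to four significant figures when written out. A single rounding finalizes every reported figure; all derived quantities are computed from the batch weights at 250.0 g of glass in full float precision (the totals, net glass mass, LOI, yield, six oxide percentages) as written in the problem or answer text.
Target oxide masses per 250.0 g vitreous product:
  TiO2: 13.61% × 250.0 = 34.02 g
  ZrO2: 10.13% × 250.0 = 25.32 g
  SiO2: 35.80% × 250.0 = 89.50 g
  MgO: 32.14% × 250.0 = 80.35 g
  SrO: 4.256% × 250.0 = 10.64 g
  BaO: 4.062% × 250.0 = 10.16 g
Verifying the oxide balance using the reported weights, for the quoted basis mass (delivered sums recover each target exact up to rounding of places):
  TiO2: 34.37·0.9900 = 34.03 g (target 34.02 g)
  ZrO2: 37.53·0.6748 = 25.33 g (target 25.32 g)
  SiO2: 37.53·0.3242 + 122.0·0.6338 = 89.49 g (target 89.50 g)
  MgO: 87.33·0.4783 + 122.0·0.3162 = 80.35 g (target 80.35 g)
  SrO: 15.18·0.7008 = 10.64 g (target 10.64 g)
  BaO: 13.06·0.7774 = 10.15 g (target 10.16 g)
Glass-mass bookkeeping: batch total minus LOI = 250.0 g (targets for the oxides total 250.0 g; basis as stated: 250.0 g — differing by rounding only).
Batch total: Σ batch = 309.5 g; ignition loss, Σ(batch × LOI) = 59.49 g; glass ÷ batch gives a yield of 80.78%.

Revised batch per 250.0 g vitreous product:
  Source A: 37.53 g
  Component B: 15.18 g
  Feed G: 87.33 g
  Stock D: 122.0 g
  Raw E: 34.37 g
  Material F: 13.06 g
Total batch = 309.5 g; LOI loss = 59.49 g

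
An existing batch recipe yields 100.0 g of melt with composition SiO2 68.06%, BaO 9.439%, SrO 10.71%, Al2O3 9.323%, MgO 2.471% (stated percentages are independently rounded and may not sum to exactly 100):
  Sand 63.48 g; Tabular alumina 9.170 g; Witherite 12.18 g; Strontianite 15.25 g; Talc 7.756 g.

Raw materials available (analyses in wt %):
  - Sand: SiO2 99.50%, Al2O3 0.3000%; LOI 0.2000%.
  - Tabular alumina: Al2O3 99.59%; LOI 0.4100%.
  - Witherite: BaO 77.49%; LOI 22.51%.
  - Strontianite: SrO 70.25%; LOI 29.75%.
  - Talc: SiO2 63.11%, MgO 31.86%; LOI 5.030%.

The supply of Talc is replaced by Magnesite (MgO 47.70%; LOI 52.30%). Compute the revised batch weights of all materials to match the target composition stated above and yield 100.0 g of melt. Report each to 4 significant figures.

Revised batch per 100.0 g melt:
  Sand: 68.40 g
  Tabular alumina: 9.155 g
  Witherite: 12.18 g
  Strontianite: 15.25 g
  Magnesite: 5.180 g
Total batch = 110.2 g; LOI loss = 10.16 g

Values along the way are shown rounded off to 4 significant digits in the working. Each numeric step carries full float precision through the solve. Every reported figure undergoes a single rounding — all derived quantities (LOI, yield, the totals, net glass mass, the five compositions) are recomputed from the batch weights per 100.0 g of glass at full float precision, as they appear in the question or the answer.
Target masses of each oxide per 100.0 g melt:
  SiO2: 68.06% × 100.0 = 68.06 g
  BaO: 9.439% × 100.0 = 9.439 g
  SrO: 10.71% × 100.0 = 10.71 g
  Al2O3: 9.323% × 100.0 = 9.323 g
  MgO: 2.471% × 100.0 = 2.471 g
Checking each oxide sum working from each reported weight, per the basis as stated (oxide sums agree with the targets up to rounding of the answer):
  SiO2: 68.40·0.9950 = 68.06 g (target 68.06 g)
  BaO: 12.18·0.7749 = 9.438 g (target 9.439 g)
  SrO: 15.25·0.7025 = 10.71 g (target 10.71 g)
  Al2O3: 68.40·0.003000 + 9.155·0.9959 = 9.323 g (target 9.323 g)
  MgO: 5.180·0.4770 = 2.471 g (target 2.471 g)
Auditing the glass mass value: total batch − LOI = 100.0 g (oxide target masses add up to 100.0 g; stated basis 100.0 g — gaps are rounding artifacts).
Batch total: Σ batch = 110.2 g; ignition loss, Σ(batch × LOI) = 10.16 g; the yield ratio, glass ÷ batch: 90.78%.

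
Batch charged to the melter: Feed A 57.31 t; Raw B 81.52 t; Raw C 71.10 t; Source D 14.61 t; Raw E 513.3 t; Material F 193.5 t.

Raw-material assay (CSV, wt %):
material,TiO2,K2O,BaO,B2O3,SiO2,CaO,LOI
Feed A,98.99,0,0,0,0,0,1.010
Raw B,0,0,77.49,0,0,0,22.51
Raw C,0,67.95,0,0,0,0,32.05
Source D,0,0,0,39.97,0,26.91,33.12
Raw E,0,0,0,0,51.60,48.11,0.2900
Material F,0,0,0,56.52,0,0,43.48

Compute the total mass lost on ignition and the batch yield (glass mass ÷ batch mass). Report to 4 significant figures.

All arithmetic keeps full precision at all times — intermediates appear rounded off to 4 significant digits as written. A single rounding completes each reported number; the derived quantities (glass mass, six oxide percentages, yield, the totals, LOI) are carried in full precision from the batch weights for 799.2 t of glass, as written in question or answer.
Loss on ignition, line by line:
  Feed A: 57.31 × 0.01010 = 0.5788 t
  Raw B: 81.52 × 0.2251 = 18.35 t
  Raw C: 71.10 × 0.3205 = 22.79 t
  Source D: 14.61 × 0.3312 = 4.839 t
  Raw E: 513.3 × 0.002900 = 1.489 t
  Material F: 193.5 × 0.4348 = 84.13 t
Total LOI = 132.2 t
Glass = batch − LOI = 931.3 − 132.2 = 799.2 t

LOI loss = 132.2 t; glass = 799.2 t; yield = 85.81%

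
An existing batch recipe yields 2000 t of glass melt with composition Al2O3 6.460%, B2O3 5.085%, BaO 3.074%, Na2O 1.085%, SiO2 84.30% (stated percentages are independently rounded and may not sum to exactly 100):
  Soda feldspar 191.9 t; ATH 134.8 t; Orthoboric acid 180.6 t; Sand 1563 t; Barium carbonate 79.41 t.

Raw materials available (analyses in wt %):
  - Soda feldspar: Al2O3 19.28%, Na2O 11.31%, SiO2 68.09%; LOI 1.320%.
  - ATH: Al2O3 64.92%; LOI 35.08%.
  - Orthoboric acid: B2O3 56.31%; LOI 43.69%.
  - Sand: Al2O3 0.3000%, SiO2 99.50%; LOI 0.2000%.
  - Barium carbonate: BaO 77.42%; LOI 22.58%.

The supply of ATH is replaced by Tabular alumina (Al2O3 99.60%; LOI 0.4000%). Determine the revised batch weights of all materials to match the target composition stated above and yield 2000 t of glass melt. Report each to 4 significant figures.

Revised batch per 2000 t glass melt:
  Soda feldspar: 191.9 t
  Tabular alumina: 87.87 t
  Orthoboric acid: 180.6 t
  Sand: 1563 t
  Barium carbonate: 79.41 t
Total batch = 2103 t; LOI loss = 102.8 t

The intermediate values are shown rounded off to 4 significant figures as written; each numeric step carries exact precision through the solve. Every reported value takes exactly one rounding; derived quantities, including net glass mass, totals, the five compositions, the yield, ignition loss, are computed starting from the weights for 2000 t of glass at full precision, precisely as stated by the question or the answer.
Target masses of each oxide per 2000 t glass melt:
  Al2O3: 6.460% × 2000 = 129.2 t
  B2O3: 5.085% × 2000 = 101.7 t
  BaO: 3.074% × 2000 = 61.48 t
  Na2O: 1.085% × 2000 = 21.70 t
  SiO2: 84.30% × 2000 = 1686 t
Balance tally, oxide-wise, per the reported batch figures, against the basis in use (each sum matches its target mass net of answer rounding effects):
  Al2O3: 191.9·0.1928 + 87.87·0.9960 + 1563·0.003000 = 129.2 t (target 129.2 t)
  B2O3: 180.6·0.5631 = 101.7 t (target 101.7 t)
  BaO: 79.41·0.7742 = 61.48 t (target 61.48 t)
  Na2O: 191.9·0.1131 = 21.70 t (target 21.70 t)
  SiO2: 191.9·0.6809 + 1563·0.9950 = 1686 t (target 1686 t)
Glass mass check: total batch − LOI = 2000 t (oxide target masses add up to 2000 t; the stated basis being 2000 t — gaps are rounding artifacts).
Batch total: Σ batch = 2103 t; Σ batch·LOI gives LOI loss = 102.8 t; the yield ratio, glass ÷ batch: 95.11%.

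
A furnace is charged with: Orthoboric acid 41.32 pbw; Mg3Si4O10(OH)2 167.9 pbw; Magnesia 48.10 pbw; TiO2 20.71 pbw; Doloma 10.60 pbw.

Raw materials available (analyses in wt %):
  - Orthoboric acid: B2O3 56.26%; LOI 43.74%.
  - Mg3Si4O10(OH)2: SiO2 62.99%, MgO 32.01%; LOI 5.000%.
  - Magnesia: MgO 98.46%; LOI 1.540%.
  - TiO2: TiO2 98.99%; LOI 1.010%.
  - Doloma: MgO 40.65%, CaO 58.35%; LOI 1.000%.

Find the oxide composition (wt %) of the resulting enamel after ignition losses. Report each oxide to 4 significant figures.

Values along the way are shown, rounded to 4 significant figures, across the worked steps — every computation holds full float precision in all steps; each reported figure takes just one rounding; the derived quantities (net glass mass, the totals, yield, the five compositions, ignition loss) are computed starting from the weights on 261.1 pbw of glass at full precision, as given in question or answer.
Delivered oxide masses:
  SiO2: 167.9·0.6299 = 105.8 pbw
  MgO: 167.9·0.3201 + 48.10·0.9846 + 10.60·0.4065 = 105.4 pbw
  CaO: 10.60·0.5835 = 6.185 pbw
  TiO2: 20.71·0.9899 = 20.50 pbw
  B2O3: 41.32·0.5626 = 23.25 pbw
LOI: 41.32·0.4374 + 167.9·0.05000 + 48.10·0.01540 + 20.71·0.01010 + 10.60·0.01000 = 27.52 pbw
Glass mass = batch − LOI = 288.6 − 27.52 = 261.1 pbw (consistent with Σ oxide mass)
wt % = oxide mass / glass mass × 100

Glass mass = 261.1 pbw (batch 288.6 − LOI 27.52).
Composition: SiO2 40.50%, MgO 40.37%, CaO 2.369%, TiO2 7.852%, B2O3 8.903%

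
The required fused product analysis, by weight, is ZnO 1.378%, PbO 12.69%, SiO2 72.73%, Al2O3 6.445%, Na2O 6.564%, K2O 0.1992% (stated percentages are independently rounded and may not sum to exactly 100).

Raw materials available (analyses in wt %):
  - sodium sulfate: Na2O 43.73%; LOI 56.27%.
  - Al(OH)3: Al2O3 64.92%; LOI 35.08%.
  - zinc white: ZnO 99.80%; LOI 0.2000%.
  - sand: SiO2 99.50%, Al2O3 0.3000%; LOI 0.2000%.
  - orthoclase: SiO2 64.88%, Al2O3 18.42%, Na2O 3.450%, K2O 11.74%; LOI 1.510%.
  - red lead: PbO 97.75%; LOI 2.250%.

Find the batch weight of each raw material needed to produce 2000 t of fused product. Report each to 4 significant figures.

The working math carries exact precision from first step to last. The intermediate values are displayed, rounded to four significant figures, within the worked lines. Each reported result takes a single rounding; derived quantities, which include glass mass, yield, the six compositions, totals, LOI, are rebuilt in full precision, precisely as stated by the problem or answer text, from the batch weights for 2000 t of glass.
Target masses of each oxide per 2000 t fused product:
  ZnO: 1.378% × 2000 = 27.56 t
  PbO: 12.69% × 2000 = 253.8 t
  SiO2: 72.73% × 2000 = 1455 t
  Al2O3: 6.445% × 2000 = 128.9 t
  Na2O: 6.564% × 2000 = 131.3 t
  K2O: 0.1992% × 2000 = 3.984 t
Per-oxide balance check from the weights as reported, per the basis as stated (target by target, the sums agree exact up to rounding of places):
  ZnO: 27.62·0.9980 = 27.56 t (target 27.56 t)
  PbO: 259.6·0.9775 = 253.8 t (target 253.8 t)
  SiO2: 1440·0.9950 + 33.94·0.6488 = 1455 t (target 1455 t)
  Al2O3: 182.3·0.6492 + 1440·0.003000 + 33.94·0.1842 = 128.9 t (target 128.9 t)
  Na2O: 297.5·0.4373 + 33.94·0.03450 = 131.3 t (target 131.3 t)
  K2O: 33.94·0.1174 = 3.985 t (target 3.984 t)
Glass-mass sanity pass: Σ batch − LOI loss = 2000 t (per-oxide target masses sum to 2000 t; versus the stated basis of 2000 t — gaps are rounding artifacts).
Batch grand total — Σ batch = 2241 t; the LOI term Σ batch·LOI equals 240.6 t; yield: glass divided by total = 89.26%.

Batch per 2000 t fused product:
  sodium sulfate: 297.5 t
  Al(OH)3: 182.3 t
  zinc white: 27.62 t
  sand: 1440 t
  orthoclase: 33.94 t
  red lead: 259.6 t
Total batch = 2241 t; LOI loss = 240.6 t; yield = 89.26%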